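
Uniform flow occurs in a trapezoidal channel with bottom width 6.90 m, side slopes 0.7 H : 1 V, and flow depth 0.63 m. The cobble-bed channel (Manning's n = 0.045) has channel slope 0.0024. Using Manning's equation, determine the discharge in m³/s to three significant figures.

A = (b + z·y)·y = (6.90 + 0.7×0.63)×0.63 = 4.625 m²
P = b + 2y√(1+z²) = 6.90 + 2×0.63×√(1+0.7²) = 8.438 m
R = A/P = 4.625/8.438 = 0.5481 m
Q = (1/n)·A·R^(2/3)·S^(1/2) = (1/0.045) × 4.625 × 0.5481^(2/3) × 0.0024^(1/2) = 3.372 m³/s

3.37 m³/s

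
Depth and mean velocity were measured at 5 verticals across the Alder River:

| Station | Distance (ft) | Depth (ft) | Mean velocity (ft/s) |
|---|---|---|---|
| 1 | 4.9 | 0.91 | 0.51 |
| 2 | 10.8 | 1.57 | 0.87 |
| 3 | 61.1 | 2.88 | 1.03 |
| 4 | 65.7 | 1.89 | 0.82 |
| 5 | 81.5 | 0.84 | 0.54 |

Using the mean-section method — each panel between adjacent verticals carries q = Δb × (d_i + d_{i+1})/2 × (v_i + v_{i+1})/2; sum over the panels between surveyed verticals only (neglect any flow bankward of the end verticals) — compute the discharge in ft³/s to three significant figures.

136 ft³/s

Panel 1-2: Δb = 5.9 ft, d̄ = (0.91+1.57)/2 = 1.24, v̄ = (0.51+0.87)/2 = 0.69 → q = 5.9×1.24×0.69 = 5.048 ft³/s
Panel 2-3: Δb = 50.3 ft, d̄ = (1.57+2.88)/2 = 2.225, v̄ = (0.87+1.03)/2 = 0.95 → q = 50.3×2.225×0.95 = 106.3 ft³/s
Panel 3-4: Δb = 4.6 ft, d̄ = (2.88+1.89)/2 = 2.385, v̄ = (1.03+0.82)/2 = 0.925 → q = 4.6×2.385×0.925 = 10.15 ft³/s
Panel 4-5: Δb = 15.8 ft, d̄ = (1.89+0.84)/2 = 1.365, v̄ = (0.82+0.54)/2 = 0.68 → q = 15.8×1.365×0.68 = 14.67 ft³/s
Q = Σ q = 136.2 ft³/s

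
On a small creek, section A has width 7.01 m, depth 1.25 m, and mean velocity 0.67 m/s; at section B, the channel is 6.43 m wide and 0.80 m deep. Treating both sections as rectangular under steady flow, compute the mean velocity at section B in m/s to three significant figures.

1.14 m/s

Q = A₁V₁ = (7.01×1.25) × 0.67 = 5.871 m³/s
A₂ = 6.43 × 0.80 = 5.144 m²
V₂ = Q/A₂ = 5.871/5.144 = 1.141 m/s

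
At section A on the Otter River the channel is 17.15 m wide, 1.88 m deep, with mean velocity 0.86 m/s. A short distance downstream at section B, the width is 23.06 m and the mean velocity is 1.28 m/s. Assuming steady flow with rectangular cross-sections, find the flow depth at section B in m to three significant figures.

0.939 m

Q = A₁V₁ = (17.15×1.88) × 0.86 = 27.73 m³/s
d₂ = Q/(b₂ V₂) = 27.73/(23.06×1.28) = 0.9394 m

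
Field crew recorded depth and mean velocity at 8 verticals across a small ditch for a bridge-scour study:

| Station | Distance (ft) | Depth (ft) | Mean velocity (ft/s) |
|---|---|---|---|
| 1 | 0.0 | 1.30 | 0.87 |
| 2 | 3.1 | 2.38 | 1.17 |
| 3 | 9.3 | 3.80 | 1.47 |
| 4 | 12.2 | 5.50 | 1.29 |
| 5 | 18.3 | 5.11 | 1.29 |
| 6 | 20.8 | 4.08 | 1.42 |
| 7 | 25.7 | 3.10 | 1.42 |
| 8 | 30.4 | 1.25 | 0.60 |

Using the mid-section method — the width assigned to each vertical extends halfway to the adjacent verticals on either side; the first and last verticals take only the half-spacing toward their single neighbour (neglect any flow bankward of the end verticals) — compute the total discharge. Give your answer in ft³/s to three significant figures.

w_1 = (3.1 − 0.0)/2 = 1.55 ft; q_1 = 0.87 × 1.30 × 1.55 = 1.753 ft³/s
w_2 = (9.3 − 0.0)/2 = 4.65 ft; q_2 = 1.17 × 2.38 × 4.65 = 12.95 ft³/s
w_3 = (12.2 − 3.1)/2 = 4.55 ft; q_3 = 1.47 × 3.80 × 4.55 = 25.42 ft³/s
w_4 = (18.3 − 9.3)/2 = 4.5 ft; q_4 = 1.29 × 5.50 × 4.5 = 31.93 ft³/s
w_5 = (20.8 − 12.2)/2 = 4.3 ft; q_5 = 1.29 × 5.11 × 4.3 = 28.35 ft³/s
w_6 = (25.7 − 18.3)/2 = 3.7 ft; q_6 = 1.42 × 4.08 × 3.7 = 21.44 ft³/s
w_7 = (30.4 − 20.8)/2 = 4.8 ft; q_7 = 1.42 × 3.10 × 4.8 = 21.13 ft³/s
w_8 = (30.4 − 25.7)/2 = 2.35 ft; q_8 = 0.60 × 1.25 × 2.35 = 1.763 ft³/s
Q = Σ qᵢ = 144.7 ft³/s

145 ft³/s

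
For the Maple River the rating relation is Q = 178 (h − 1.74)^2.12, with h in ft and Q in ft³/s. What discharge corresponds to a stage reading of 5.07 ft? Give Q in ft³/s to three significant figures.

2280 ft³/s

Q = 178 × (5.07 − 1.74)^2.12 = 178 × 3.33^2.12 = 2280 ft³/s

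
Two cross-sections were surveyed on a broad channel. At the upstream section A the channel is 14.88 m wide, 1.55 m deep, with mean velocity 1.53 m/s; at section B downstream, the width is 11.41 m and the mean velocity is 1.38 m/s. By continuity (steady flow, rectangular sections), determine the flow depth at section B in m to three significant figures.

Q = A₁V₁ = (14.88×1.55) × 1.53 = 35.29 m³/s
d₂ = Q/(b₂ V₂) = 35.29/(11.41×1.38) = 2.241 m

2.24 m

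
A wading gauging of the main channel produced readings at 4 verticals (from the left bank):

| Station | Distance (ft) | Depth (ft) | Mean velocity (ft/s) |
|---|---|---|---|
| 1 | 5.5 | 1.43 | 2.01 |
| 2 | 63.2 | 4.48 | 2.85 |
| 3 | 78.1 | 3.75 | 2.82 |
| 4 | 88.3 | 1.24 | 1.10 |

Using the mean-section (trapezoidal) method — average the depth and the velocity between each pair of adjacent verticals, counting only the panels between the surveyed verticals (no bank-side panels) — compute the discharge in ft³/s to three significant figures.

Panel 1-2: Δb = 57.7 ft, d̄ = (1.43+4.48)/2 = 2.955, v̄ = (2.01+2.85)/2 = 2.43 → q = 57.7×2.955×2.43 = 414.3 ft³/s
Panel 2-3: Δb = 14.9 ft, d̄ = (4.48+3.75)/2 = 4.115, v̄ = (2.85+2.82)/2 = 2.835 → q = 14.9×4.115×2.835 = 173.8 ft³/s
Panel 3-4: Δb = 10.2 ft, d̄ = (3.75+1.24)/2 = 2.495, v̄ = (2.82+1.10)/2 = 1.96 → q = 10.2×2.495×1.96 = 49.88 ft³/s
Q = Σ q = 638.0 ft³/s

638 ft³/s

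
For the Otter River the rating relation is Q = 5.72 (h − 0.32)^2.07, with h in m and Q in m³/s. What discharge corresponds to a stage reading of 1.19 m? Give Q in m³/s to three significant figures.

4.29 m³/s

Q = 5.72 × (1.19 − 0.32)^2.07 = 5.72 × 0.87^2.07 = 4.287 m³/s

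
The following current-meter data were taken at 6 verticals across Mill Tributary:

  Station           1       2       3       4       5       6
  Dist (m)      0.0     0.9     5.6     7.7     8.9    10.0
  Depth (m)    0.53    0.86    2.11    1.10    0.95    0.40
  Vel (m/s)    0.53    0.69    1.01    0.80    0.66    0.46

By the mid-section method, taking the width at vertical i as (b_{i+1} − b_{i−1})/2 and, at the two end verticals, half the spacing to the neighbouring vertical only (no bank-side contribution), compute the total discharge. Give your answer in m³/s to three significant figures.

w_1 = (0.9 − 0.0)/2 = 0.45 m; q_1 = 0.53 × 0.53 × 0.45 = 0.1264 m³/s
w_2 = (5.6 − 0.0)/2 = 2.8 m; q_2 = 0.69 × 0.86 × 2.8 = 1.662 m³/s
w_3 = (7.7 − 0.9)/2 = 3.4 m; q_3 = 1.01 × 2.11 × 3.4 = 7.246 m³/s
w_4 = (8.9 − 5.6)/2 = 1.65 m; q_4 = 0.80 × 1.10 × 1.65 = 1.452 m³/s
w_5 = (10.0 − 7.7)/2 = 1.15 m; q_5 = 0.66 × 0.95 × 1.15 = 0.7211 m³/s
w_6 = (10.0 − 8.9)/2 = 0.55 m; q_6 = 0.46 × 0.40 × 0.55 = 0.1012 m³/s
Q = Σ qᵢ = 11.31 m³/s

11.3 m³/s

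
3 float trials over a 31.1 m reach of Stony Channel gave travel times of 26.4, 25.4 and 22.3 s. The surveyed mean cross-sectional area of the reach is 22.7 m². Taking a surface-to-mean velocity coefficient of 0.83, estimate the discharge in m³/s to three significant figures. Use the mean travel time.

23.7 m³/s

t̄ = (26.4 + 25.4 + 22.3) / 3 = 24.7 s
v_surface = L / t̄ = 31.1 / 24.7 = 1.259 m/s
v_mean = 0.83 × 1.259 = 1.045 m/s
Q = A × v_mean = 22.7 × 1.045 = 23.72 m³/s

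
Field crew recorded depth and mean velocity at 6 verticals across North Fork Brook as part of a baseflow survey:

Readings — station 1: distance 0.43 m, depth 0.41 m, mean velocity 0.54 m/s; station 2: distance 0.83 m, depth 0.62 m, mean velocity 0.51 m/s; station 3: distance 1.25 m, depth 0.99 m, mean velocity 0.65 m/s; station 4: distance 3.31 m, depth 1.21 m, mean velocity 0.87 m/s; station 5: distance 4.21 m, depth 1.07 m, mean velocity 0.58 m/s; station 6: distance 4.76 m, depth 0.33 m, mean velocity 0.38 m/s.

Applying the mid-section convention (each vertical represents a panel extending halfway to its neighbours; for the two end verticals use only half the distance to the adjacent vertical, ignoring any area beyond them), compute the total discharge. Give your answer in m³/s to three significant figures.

3.01 m³/s

w_1 = (0.83 − 0.43)/2 = 0.2 m; q_1 = 0.54 × 0.41 × 0.2 = 0.04428 m³/s
w_2 = (1.25 − 0.43)/2 = 0.41 m; q_2 = 0.51 × 0.62 × 0.41 = 0.1296 m³/s
w_3 = (3.31 − 0.83)/2 = 1.24 m; q_3 = 0.65 × 0.99 × 1.24 = 0.7979 m³/s
w_4 = (4.21 − 1.25)/2 = 1.48 m; q_4 = 0.87 × 1.21 × 1.48 = 1.558 m³/s
w_5 = (4.76 − 3.31)/2 = 0.725 m; q_5 = 0.58 × 1.07 × 0.725 = 0.4499 m³/s
w_6 = (4.76 − 4.21)/2 = 0.275 m; q_6 = 0.38 × 0.33 × 0.275 = 0.03449 m³/s
Q = Σ qᵢ = 3.014 m³/s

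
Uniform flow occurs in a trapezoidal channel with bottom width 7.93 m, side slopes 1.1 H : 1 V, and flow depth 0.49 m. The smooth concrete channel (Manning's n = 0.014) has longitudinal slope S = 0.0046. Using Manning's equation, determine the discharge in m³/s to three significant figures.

A = (b + z·y)·y = (7.93 + 1.1×0.49)×0.49 = 4.150 m²
P = b + 2y√(1+z²) = 7.93 + 2×0.49×√(1+1.1²) = 9.387 m
R = A/P = 4.150/9.387 = 0.4421 m
Q = (1/n)·A·R^(2/3)·S^(1/2) = (1/0.014) × 4.150 × 0.4421^(2/3) × 0.0046^(1/2) = 11.67 m³/s

11.7 m³/s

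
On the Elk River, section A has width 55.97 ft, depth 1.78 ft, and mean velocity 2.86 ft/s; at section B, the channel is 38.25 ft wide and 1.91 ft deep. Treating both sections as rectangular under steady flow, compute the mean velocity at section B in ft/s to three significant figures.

3.90 ft/s

Q = A₁V₁ = (55.97×1.78) × 2.86 = 284.9 ft³/s
A₂ = 38.25 × 1.91 = 73.06 ft²
V₂ = Q/A₂ = 284.9/73.06 = 3.900 ft/s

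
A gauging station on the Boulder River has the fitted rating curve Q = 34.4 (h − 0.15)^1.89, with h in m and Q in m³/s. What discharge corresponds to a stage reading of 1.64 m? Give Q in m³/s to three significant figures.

Q = 34.4 × (1.64 − 0.15)^1.89 = 34.4 × 1.49^1.89 = 73.09 m³/s

73.1 m³/s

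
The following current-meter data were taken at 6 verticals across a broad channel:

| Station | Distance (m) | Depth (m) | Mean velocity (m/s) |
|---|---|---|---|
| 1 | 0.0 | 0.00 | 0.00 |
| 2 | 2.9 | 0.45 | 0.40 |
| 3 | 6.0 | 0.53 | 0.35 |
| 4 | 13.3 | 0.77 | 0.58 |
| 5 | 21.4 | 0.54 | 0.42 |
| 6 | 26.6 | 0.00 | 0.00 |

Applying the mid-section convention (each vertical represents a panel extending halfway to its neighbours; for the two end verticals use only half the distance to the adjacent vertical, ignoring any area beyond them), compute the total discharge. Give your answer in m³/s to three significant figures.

6.45 m³/s

w_2 = (6.0 − 0.0)/2 = 3 m; q_2 = 0.40 × 0.45 × 3 = 0.5400 m³/s
w_3 = (13.3 − 2.9)/2 = 5.2 m; q_3 = 0.35 × 0.53 × 5.2 = 0.9646 m³/s
w_4 = (21.4 − 6.0)/2 = 7.7 m; q_4 = 0.58 × 0.77 × 7.7 = 3.439 m³/s
w_5 = (26.6 − 13.3)/2 = 6.65 m; q_5 = 0.42 × 0.54 × 6.65 = 1.508 m³/s
Stations 1, 6 contribute zero (depth or velocity is 0).
Q = Σ qᵢ = 6.452 m³/s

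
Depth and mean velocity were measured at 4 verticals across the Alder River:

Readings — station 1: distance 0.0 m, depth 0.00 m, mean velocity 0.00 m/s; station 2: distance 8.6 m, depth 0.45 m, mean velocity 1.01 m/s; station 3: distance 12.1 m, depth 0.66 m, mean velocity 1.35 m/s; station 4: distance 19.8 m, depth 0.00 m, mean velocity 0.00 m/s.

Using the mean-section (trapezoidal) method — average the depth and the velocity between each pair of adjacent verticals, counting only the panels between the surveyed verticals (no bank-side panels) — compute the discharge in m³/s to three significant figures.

Panel 1-2: Δb = 8.6 m, d̄ = (0.00+0.45)/2 = 0.225, v̄ = (0.00+1.01)/2 = 0.505 → q = 8.6×0.225×0.505 = 0.9772 m³/s
Panel 2-3: Δb = 3.5 m, d̄ = (0.45+0.66)/2 = 0.555, v̄ = (1.01+1.35)/2 = 1.18 → q = 3.5×0.555×1.18 = 2.292 m³/s
Panel 3-4: Δb = 7.7 m, d̄ = (0.66+0.00)/2 = 0.33, v̄ = (1.35+0.00)/2 = 0.675 → q = 7.7×0.33×0.675 = 1.715 m³/s
Q = Σ q = 4.985 m³/s

4.98 m³/s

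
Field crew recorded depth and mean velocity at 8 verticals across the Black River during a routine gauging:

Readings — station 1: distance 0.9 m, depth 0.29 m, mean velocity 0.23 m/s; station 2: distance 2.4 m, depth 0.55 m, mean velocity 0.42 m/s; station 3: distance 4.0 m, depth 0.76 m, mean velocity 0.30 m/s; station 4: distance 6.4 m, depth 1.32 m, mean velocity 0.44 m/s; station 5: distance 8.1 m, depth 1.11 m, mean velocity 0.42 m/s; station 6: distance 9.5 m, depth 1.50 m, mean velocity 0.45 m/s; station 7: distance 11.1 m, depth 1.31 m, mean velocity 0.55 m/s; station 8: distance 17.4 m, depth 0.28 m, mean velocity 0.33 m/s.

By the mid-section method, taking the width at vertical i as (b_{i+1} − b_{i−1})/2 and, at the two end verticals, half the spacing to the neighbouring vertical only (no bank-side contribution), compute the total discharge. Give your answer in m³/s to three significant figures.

w_1 = (2.4 − 0.9)/2 = 0.75 m; q_1 = 0.23 × 0.29 × 0.75 = 0.05003 m³/s
w_2 = (4.0 − 0.9)/2 = 1.55 m; q_2 = 0.42 × 0.55 × 1.55 = 0.3581 m³/s
w_3 = (6.4 − 2.4)/2 = 2 m; q_3 = 0.30 × 0.76 × 2 = 0.4560 m³/s
w_4 = (8.1 − 4.0)/2 = 2.05 m; q_4 = 0.44 × 1.32 × 2.05 = 1.191 m³/s
w_5 = (9.5 − 6.4)/2 = 1.55 m; q_5 = 0.42 × 1.11 × 1.55 = 0.7226 m³/s
w_6 = (11.1 − 8.1)/2 = 1.5 m; q_6 = 0.45 × 1.50 × 1.5 = 1.013 m³/s
w_7 = (17.4 − 9.5)/2 = 3.95 m; q_7 = 0.55 × 1.31 × 3.95 = 2.846 m³/s
w_8 = (17.4 − 11.1)/2 = 3.15 m; q_8 = 0.33 × 0.28 × 3.15 = 0.2911 m³/s
Q = Σ qᵢ = 6.927 m³/s

6.93 m³/s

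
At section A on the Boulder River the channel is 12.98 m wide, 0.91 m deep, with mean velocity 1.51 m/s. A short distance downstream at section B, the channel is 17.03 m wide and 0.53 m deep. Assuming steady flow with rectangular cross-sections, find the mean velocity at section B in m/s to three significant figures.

1.98 m/s

Q = A₁V₁ = (12.98×0.91) × 1.51 = 17.84 m³/s
A₂ = 17.03 × 0.53 = 9.026 m²
V₂ = Q/A₂ = 17.84/9.026 = 1.976 m/s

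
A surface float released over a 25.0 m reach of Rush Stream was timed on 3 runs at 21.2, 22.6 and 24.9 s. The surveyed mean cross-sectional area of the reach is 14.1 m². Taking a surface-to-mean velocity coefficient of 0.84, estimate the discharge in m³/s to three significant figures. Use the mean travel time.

12.9 m³/s

t̄ = (21.2 + 22.6 + 24.9) / 3 = 22.9 s
v_surface = L / t̄ = 25.0 / 22.9 = 1.092 m/s
v_mean = 0.84 × 1.092 = 0.9170 m/s
Q = A × v_mean = 14.1 × 0.9170 = 12.93 m³/s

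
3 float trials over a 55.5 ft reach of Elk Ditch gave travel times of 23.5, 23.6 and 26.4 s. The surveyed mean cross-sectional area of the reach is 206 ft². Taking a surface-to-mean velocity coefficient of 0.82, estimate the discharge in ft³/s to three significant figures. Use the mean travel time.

383 ft³/s

t̄ = (23.5 + 23.6 + 26.4) / 3 = 24.5 s
v_surface = L / t̄ = 55.5 / 24.5 = 2.265 ft/s
v_mean = 0.82 × 2.265 = 1.858 ft/s
Q = A × v_mean = 206 × 1.858 = 382.7 ft³/s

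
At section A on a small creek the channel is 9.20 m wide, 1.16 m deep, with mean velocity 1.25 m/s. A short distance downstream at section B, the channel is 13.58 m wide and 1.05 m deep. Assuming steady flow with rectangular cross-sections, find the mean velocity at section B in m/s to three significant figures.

Q = A₁V₁ = (9.20×1.16) × 1.25 = 13.34 m³/s
A₂ = 13.58 × 1.05 = 14.26 m²
V₂ = Q/A₂ = 13.34/14.26 = 0.9355 m/s

0.936 m/s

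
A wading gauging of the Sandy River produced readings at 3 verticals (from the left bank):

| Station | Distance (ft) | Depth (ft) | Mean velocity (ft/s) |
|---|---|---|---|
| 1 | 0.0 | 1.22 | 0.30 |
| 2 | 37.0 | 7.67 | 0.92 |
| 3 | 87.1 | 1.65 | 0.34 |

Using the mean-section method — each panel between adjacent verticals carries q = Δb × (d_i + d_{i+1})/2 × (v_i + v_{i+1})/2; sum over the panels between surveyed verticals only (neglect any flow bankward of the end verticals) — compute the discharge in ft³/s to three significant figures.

247 ft³/s

Panel 1-2: Δb = 37 ft, d̄ = (1.22+7.67)/2 = 4.445, v̄ = (0.30+0.92)/2 = 0.61 → q = 37×4.445×0.61 = 100.3 ft³/s
Panel 2-3: Δb = 50.1 ft, d̄ = (7.67+1.65)/2 = 4.66, v̄ = (0.92+0.34)/2 = 0.63 → q = 50.1×4.66×0.63 = 147.1 ft³/s
Q = Σ q = 247.4 ft³/s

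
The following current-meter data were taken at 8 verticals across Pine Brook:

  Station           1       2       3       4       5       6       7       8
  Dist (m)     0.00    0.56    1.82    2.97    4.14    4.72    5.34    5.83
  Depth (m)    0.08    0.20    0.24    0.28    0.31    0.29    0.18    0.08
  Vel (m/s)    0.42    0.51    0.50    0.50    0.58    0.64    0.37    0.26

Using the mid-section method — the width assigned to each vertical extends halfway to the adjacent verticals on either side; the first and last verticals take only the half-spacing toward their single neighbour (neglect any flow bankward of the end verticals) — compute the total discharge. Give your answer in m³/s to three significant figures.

w_1 = (0.56 − 0.00)/2 = 0.28 m; q_1 = 0.42 × 0.08 × 0.28 = 0.009408 m³/s
w_2 = (1.82 − 0.00)/2 = 0.91 m; q_2 = 0.51 × 0.20 × 0.91 = 0.09282 m³/s
w_3 = (2.97 − 0.56)/2 = 1.205 m; q_3 = 0.50 × 0.24 × 1.205 = 0.1446 m³/s
w_4 = (4.14 − 1.82)/2 = 1.16 m; q_4 = 0.50 × 0.28 × 1.16 = 0.1624 m³/s
w_5 = (4.72 − 2.97)/2 = 0.875 m; q_5 = 0.58 × 0.31 × 0.875 = 0.1573 m³/s
w_6 = (5.34 − 4.14)/2 = 0.6 m; q_6 = 0.64 × 0.29 × 0.6 = 0.1114 m³/s
w_7 = (5.83 − 4.72)/2 = 0.555 m; q_7 = 0.37 × 0.18 × 0.555 = 0.03696 m³/s
w_8 = (5.83 − 5.34)/2 = 0.245 m; q_8 = 0.26 × 0.08 × 0.245 = 0.005096 m³/s
Q = Σ qᵢ = 0.7200 m³/s

0.720 m³/s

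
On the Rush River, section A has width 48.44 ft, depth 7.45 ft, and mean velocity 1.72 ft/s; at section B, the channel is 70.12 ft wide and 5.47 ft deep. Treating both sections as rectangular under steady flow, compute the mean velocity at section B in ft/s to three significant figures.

1.62 ft/s

Q = A₁V₁ = (48.44×7.45) × 1.72 = 620.7 ft³/s
A₂ = 70.12 × 5.47 = 383.6 ft²
V₂ = Q/A₂ = 620.7/383.6 = 1.618 ft/s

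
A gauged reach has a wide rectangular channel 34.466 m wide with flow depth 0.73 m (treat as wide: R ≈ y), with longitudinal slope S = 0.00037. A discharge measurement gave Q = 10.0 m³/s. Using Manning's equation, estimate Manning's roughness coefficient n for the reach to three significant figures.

0.0392

A = b·y = 34.466 × 0.73 = 25.16 m²
Wide channel: R ≈ y = 0.73 m
n = (1/Q)·A·R^(2/3)·S^(1/2) = (1/10.0) × 25.16 × 0.8107 × 0.01924 = 0.03924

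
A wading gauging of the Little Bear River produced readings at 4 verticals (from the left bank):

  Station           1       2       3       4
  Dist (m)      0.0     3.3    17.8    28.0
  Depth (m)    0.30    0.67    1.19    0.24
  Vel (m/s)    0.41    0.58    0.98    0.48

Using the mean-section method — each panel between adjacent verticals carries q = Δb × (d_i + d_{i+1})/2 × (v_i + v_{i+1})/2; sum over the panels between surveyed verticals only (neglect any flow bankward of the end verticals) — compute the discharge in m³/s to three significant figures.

Panel 1-2: Δb = 3.3 m, d̄ = (0.30+0.67)/2 = 0.485, v̄ = (0.41+0.58)/2 = 0.495 → q = 3.3×0.485×0.495 = 0.7922 m³/s
Panel 2-3: Δb = 14.5 m, d̄ = (0.67+1.19)/2 = 0.93, v̄ = (0.58+0.98)/2 = 0.78 → q = 14.5×0.93×0.78 = 10.52 m³/s
Panel 3-4: Δb = 10.2 m, d̄ = (1.19+0.24)/2 = 0.715, v̄ = (0.98+0.48)/2 = 0.73 → q = 10.2×0.715×0.73 = 5.324 m³/s
Q = Σ q = 16.63 m³/s

16.6 m³/s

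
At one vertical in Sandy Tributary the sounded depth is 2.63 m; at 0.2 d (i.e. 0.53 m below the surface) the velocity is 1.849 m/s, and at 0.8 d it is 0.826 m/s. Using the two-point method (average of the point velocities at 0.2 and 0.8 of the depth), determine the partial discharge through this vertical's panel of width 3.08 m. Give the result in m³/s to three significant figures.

v̄ = (1.849 + 0.826) / 2 = 1.338 m/s
q = v̄ × d × w = 1.338 × 2.63 × 3.08 = 10.83 m³/s

10.8 m³/s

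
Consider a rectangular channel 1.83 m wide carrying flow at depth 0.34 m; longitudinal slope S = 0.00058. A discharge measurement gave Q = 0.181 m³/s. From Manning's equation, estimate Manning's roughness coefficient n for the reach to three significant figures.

0.0327

A = b·y = 1.83 × 0.34 = 0.6222 m²
P = b + 2y = 1.83 + 2×0.34 = 2.510 m
R = A/P = 0.6222/2.510 = 0.2479 m
n = (1/Q)·A·R^(2/3)·S^(1/2) = (1/0.181) × 0.6222 × 0.3946 × 0.02408 = 0.03267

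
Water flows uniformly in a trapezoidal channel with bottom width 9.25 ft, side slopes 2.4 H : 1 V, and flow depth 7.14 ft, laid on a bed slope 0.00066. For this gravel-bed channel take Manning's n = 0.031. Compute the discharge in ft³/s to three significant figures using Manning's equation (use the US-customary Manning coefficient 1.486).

A = (b + z·y)·y = (9.25 + 2.4×7.14)×7.14 = 188.4 ft²
P = b + 2y√(1+z²) = 9.25 + 2×7.14×√(1+2.4²) = 46.38 ft
R = A/P = 188.4/46.38 = 4.062 ft
Q = (1.486/n)·A·R^(2/3)·S^(1/2) = (1.486/0.031) × 188.4 × 4.062^(2/3) × 0.00066^(1/2) = 590.7 ft³/s

591 ft³/s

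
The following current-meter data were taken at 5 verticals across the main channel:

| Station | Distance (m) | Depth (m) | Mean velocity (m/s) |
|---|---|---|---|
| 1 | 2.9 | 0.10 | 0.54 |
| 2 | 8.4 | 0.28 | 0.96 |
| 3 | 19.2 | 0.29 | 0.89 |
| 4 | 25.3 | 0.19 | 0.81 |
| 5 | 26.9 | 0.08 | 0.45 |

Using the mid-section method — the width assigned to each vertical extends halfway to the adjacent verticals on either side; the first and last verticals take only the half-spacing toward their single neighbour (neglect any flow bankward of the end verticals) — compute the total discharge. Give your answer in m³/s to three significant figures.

w_1 = (8.4 − 2.9)/2 = 2.75 m; q_1 = 0.54 × 0.10 × 2.75 = 0.1485 m³/s
w_2 = (19.2 − 2.9)/2 = 8.15 m; q_2 = 0.96 × 0.28 × 8.15 = 2.191 m³/s
w_3 = (25.3 − 8.4)/2 = 8.45 m; q_3 = 0.89 × 0.29 × 8.45 = 2.181 m³/s
w_4 = (26.9 − 19.2)/2 = 3.85 m; q_4 = 0.81 × 0.19 × 3.85 = 0.5925 m³/s
w_5 = (26.9 − 25.3)/2 = 0.8 m; q_5 = 0.45 × 0.08 × 0.8 = 0.02880 m³/s
Q = Σ qᵢ = 5.141 m³/s

5.14 m³/s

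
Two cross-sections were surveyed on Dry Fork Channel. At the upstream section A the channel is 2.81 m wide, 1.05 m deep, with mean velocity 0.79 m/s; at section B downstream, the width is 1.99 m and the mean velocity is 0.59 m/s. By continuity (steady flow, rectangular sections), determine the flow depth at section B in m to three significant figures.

Q = A₁V₁ = (2.81×1.05) × 0.79 = 2.331 m³/s
d₂ = Q/(b₂ V₂) = 2.331/(1.99×0.59) = 1.985 m

1.99 m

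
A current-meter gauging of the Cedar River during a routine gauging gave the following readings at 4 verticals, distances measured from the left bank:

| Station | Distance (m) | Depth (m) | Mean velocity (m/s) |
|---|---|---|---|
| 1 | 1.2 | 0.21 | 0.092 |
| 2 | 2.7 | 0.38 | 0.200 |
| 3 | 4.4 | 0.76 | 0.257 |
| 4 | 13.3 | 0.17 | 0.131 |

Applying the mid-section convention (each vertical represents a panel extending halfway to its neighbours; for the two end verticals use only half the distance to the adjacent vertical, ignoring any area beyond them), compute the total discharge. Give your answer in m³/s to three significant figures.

w_1 = (2.7 − 1.2)/2 = 0.75 m; q_1 = 0.092 × 0.21 × 0.75 = 0.01449 m³/s
w_2 = (4.4 − 1.2)/2 = 1.6 m; q_2 = 0.200 × 0.38 × 1.6 = 0.1216 m³/s
w_3 = (13.3 − 2.7)/2 = 5.3 m; q_3 = 0.257 × 0.76 × 5.3 = 1.035 m³/s
w_4 = (13.3 − 4.4)/2 = 4.45 m; q_4 = 0.131 × 0.17 × 4.45 = 0.09910 m³/s
Q = Σ qᵢ = 1.270 m³/s

1.27 m³/s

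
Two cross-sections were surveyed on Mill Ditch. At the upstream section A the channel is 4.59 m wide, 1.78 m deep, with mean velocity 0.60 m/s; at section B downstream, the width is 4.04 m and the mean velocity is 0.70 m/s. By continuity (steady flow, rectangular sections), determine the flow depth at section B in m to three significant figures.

1.73 m

Q = A₁V₁ = (4.59×1.78) × 0.60 = 4.902 m³/s
d₂ = Q/(b₂ V₂) = 4.902/(4.04×0.70) = 1.733 m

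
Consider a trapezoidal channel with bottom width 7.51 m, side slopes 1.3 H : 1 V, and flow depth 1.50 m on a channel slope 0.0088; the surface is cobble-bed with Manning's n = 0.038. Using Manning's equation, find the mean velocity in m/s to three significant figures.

A = (b + z·y)·y = (7.51 + 1.3×1.50)×1.50 = 14.19 m²
P = b + 2y√(1+z²) = 7.51 + 2×1.50×√(1+1.3²) = 12.43 m
R = A/P = 14.19/12.43 = 1.142 m
Q = (1/n)·A·R^(2/3)·S^(1/2) = (1/0.038) × 14.19 × 1.142^(2/3) × 0.0088^(1/2) = 38.26 m³/s
V = Q/A = 38.26/14.19 = 2.696 m/s

2.70 m/s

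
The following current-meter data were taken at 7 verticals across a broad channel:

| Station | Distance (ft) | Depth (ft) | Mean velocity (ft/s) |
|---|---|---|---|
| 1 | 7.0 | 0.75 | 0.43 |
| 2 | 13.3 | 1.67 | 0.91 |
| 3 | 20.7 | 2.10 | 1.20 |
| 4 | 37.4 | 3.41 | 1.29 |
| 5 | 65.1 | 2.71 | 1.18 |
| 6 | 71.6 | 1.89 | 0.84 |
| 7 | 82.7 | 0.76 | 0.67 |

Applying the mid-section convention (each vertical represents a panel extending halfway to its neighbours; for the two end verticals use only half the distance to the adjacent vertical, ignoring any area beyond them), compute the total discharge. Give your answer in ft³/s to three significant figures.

211 ft³/s

w_1 = (13.3 − 7.0)/2 = 3.15 ft; q_1 = 0.43 × 0.75 × 3.15 = 1.016 ft³/s
w_2 = (20.7 − 7.0)/2 = 6.85 ft; q_2 = 0.91 × 1.67 × 6.85 = 10.41 ft³/s
w_3 = (37.4 − 13.3)/2 = 12.05 ft; q_3 = 1.20 × 2.10 × 12.05 = 30.37 ft³/s
w_4 = (65.1 − 20.7)/2 = 22.2 ft; q_4 = 1.29 × 3.41 × 22.2 = 97.66 ft³/s
w_5 = (71.6 − 37.4)/2 = 17.1 ft; q_5 = 1.18 × 2.71 × 17.1 = 54.68 ft³/s
w_6 = (82.7 − 65.1)/2 = 8.8 ft; q_6 = 0.84 × 1.89 × 8.8 = 13.97 ft³/s
w_7 = (82.7 − 71.6)/2 = 5.55 ft; q_7 = 0.67 × 0.76 × 5.55 = 2.826 ft³/s
Q = Σ qᵢ = 210.9 ft³/s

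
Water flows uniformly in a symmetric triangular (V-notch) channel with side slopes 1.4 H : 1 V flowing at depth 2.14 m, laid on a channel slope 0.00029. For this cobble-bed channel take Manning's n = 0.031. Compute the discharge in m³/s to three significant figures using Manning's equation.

3.21 m³/s

A = z·y² = 1.4×2.14² = 6.411 m²
P = 2y√(1+z²) = 2×2.14×√(1+1.4²) = 7.364 m
R = A/P = 6.411/7.364 = 0.8707 m
Q = (1/n)·A·R^(2/3)·S^(1/2) = (1/0.031) × 6.411 × 0.8707^(2/3) × 0.00029^(1/2) = 3.211 m³/s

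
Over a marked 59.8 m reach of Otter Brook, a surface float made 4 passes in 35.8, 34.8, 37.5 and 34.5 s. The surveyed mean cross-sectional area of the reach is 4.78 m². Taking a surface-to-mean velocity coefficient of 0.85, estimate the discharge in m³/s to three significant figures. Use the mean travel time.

6.82 m³/s

t̄ = (35.8 + 34.8 + 37.5 + 34.5) / 4 = 35.65 s
v_surface = L / t̄ = 59.8 / 35.65 = 1.677 m/s
v_mean = 0.85 × 1.677 = 1.426 m/s
Q = A × v_mean = 4.78 × 1.426 = 6.815 m³/s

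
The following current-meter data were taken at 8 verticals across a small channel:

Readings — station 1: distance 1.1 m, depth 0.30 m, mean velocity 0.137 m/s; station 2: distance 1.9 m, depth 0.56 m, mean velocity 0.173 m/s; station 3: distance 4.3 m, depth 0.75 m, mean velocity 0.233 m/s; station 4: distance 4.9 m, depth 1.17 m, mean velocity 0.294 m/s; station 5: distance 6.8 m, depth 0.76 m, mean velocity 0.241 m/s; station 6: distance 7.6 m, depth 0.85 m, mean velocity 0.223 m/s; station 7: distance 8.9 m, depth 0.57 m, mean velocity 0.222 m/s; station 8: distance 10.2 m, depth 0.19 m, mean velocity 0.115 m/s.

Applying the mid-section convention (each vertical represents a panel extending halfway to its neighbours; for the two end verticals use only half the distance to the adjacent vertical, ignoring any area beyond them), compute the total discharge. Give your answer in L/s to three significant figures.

w_1 = (1.9 − 1.1)/2 = 0.4 m; q_1 = 0.137 × 0.30 × 0.4 = 0.01644 m³/s
w_2 = (4.3 − 1.1)/2 = 1.6 m; q_2 = 0.173 × 0.56 × 1.6 = 0.1550 m³/s
w_3 = (4.9 − 1.9)/2 = 1.5 m; q_3 = 0.233 × 0.75 × 1.5 = 0.2621 m³/s
w_4 = (6.8 − 4.3)/2 = 1.25 m; q_4 = 0.294 × 1.17 × 1.25 = 0.4300 m³/s
w_5 = (7.6 − 4.9)/2 = 1.35 m; q_5 = 0.241 × 0.76 × 1.35 = 0.2473 m³/s
w_6 = (8.9 − 6.8)/2 = 1.05 m; q_6 = 0.223 × 0.85 × 1.05 = 0.1990 m³/s
w_7 = (10.2 − 7.6)/2 = 1.3 m; q_7 = 0.222 × 0.57 × 1.3 = 0.1645 m³/s
w_8 = (10.2 − 8.9)/2 = 0.65 m; q_8 = 0.115 × 0.19 × 0.65 = 0.01420 m³/s
Q = Σ qᵢ = 1.489 m³/s
= 1.489 × 1000 = 1489 L/s

1490 L/s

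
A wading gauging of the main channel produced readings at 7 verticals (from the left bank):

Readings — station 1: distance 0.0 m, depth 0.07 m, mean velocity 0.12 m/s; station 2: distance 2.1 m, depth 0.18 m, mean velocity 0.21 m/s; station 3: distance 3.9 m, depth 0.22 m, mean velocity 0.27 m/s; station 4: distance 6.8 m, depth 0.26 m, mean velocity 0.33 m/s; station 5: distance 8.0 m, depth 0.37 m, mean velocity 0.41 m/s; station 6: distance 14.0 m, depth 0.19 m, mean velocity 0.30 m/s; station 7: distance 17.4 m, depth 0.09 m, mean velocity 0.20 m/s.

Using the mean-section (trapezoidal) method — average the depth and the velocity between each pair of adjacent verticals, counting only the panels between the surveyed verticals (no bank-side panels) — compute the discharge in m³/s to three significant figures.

1.19 m³/s

Panel 1-2: Δb = 2.1 m, d̄ = (0.07+0.18)/2 = 0.125, v̄ = (0.12+0.21)/2 = 0.165 → q = 2.1×0.125×0.165 = 0.04331 m³/s
Panel 2-3: Δb = 1.8 m, d̄ = (0.18+0.22)/2 = 0.2, v̄ = (0.21+0.27)/2 = 0.24 → q = 1.8×0.2×0.24 = 0.08640 m³/s
Panel 3-4: Δb = 2.9 m, d̄ = (0.22+0.26)/2 = 0.24, v̄ = (0.27+0.33)/2 = 0.3 → q = 2.9×0.24×0.3 = 0.2088 m³/s
Panel 4-5: Δb = 1.2 m, d̄ = (0.26+0.37)/2 = 0.315, v̄ = (0.33+0.41)/2 = 0.37 → q = 1.2×0.315×0.37 = 0.1399 m³/s
Panel 5-6: Δb = 6 m, d̄ = (0.37+0.19)/2 = 0.28, v̄ = (0.41+0.30)/2 = 0.355 → q = 6×0.28×0.355 = 0.5964 m³/s
Panel 6-7: Δb = 3.4 m, d̄ = (0.19+0.09)/2 = 0.14, v̄ = (0.30+0.20)/2 = 0.25 → q = 3.4×0.14×0.25 = 0.1190 m³/s
Q = Σ q = 1.194 m³/s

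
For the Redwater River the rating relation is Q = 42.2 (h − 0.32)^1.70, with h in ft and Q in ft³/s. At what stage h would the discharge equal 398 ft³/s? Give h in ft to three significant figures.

4.06 ft

h − h₀ = (Q/C)^(1/b) = (398/42.2)^(1/1.70) = 3.743 ft
h = 0.32 + 3.743 = 4.063 ft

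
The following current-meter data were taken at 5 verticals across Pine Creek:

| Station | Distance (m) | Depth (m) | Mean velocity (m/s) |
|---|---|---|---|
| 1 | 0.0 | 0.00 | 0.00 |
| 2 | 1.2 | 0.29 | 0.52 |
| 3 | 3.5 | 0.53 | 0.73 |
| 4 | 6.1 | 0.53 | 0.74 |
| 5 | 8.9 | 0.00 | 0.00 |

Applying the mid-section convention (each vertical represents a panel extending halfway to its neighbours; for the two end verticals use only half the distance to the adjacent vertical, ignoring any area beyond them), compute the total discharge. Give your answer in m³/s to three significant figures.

2.27 m³/s

w_2 = (3.5 − 0.0)/2 = 1.75 m; q_2 = 0.52 × 0.29 × 1.75 = 0.2639 m³/s
w_3 = (6.1 − 1.2)/2 = 2.45 m; q_3 = 0.73 × 0.53 × 2.45 = 0.9479 m³/s
w_4 = (8.9 − 3.5)/2 = 2.7 m; q_4 = 0.74 × 0.53 × 2.7 = 1.059 m³/s
Stations 1, 5 contribute zero (depth or velocity is 0).
Q = Σ qᵢ = 2.271 m³/s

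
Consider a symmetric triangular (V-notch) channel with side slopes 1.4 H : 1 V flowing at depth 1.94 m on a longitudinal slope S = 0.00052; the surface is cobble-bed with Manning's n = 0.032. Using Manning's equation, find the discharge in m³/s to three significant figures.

3.21 m³/s

A = z·y² = 1.4×1.94² = 5.269 m²
P = 2y√(1+z²) = 2×1.94×√(1+1.4²) = 6.675 m
R = A/P = 5.269/6.675 = 0.7893 m
Q = (1/n)·A·R^(2/3)·S^(1/2) = (1/0.032) × 5.269 × 0.7893^(2/3) × 0.00052^(1/2) = 3.207 m³/s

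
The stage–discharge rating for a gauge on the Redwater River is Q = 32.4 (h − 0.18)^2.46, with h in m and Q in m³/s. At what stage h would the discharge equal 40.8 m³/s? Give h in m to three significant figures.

1.28 m

h − h₀ = (Q/C)^(1/b) = (40.8/32.4)^(1/2.46) = 1.098 m
h = 0.18 + 1.098 = 1.278 m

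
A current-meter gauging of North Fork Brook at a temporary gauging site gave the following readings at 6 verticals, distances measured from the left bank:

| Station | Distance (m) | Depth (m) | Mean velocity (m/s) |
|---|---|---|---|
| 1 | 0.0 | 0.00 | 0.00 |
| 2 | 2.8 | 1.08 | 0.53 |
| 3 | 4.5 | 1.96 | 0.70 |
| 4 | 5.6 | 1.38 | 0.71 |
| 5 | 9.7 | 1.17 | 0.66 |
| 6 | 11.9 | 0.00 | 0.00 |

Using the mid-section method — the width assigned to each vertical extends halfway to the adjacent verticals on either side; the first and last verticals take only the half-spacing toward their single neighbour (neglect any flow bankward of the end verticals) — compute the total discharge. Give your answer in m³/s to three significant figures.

w_2 = (4.5 − 0.0)/2 = 2.25 m; q_2 = 0.53 × 1.08 × 2.25 = 1.288 m³/s
w_3 = (5.6 − 2.8)/2 = 1.4 m; q_3 = 0.70 × 1.96 × 1.4 = 1.921 m³/s
w_4 = (9.7 − 4.5)/2 = 2.6 m; q_4 = 0.71 × 1.38 × 2.6 = 2.547 m³/s
w_5 = (11.9 − 5.6)/2 = 3.15 m; q_5 = 0.66 × 1.17 × 3.15 = 2.432 m³/s
Stations 1, 6 contribute zero (depth or velocity is 0).
Q = Σ qᵢ = 8.189 m³/s

8.19 m³/s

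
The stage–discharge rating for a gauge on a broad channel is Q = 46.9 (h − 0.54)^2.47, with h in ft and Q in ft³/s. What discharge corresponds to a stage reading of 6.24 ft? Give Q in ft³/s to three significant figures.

Q = 46.9 × (6.24 − 0.54)^2.47 = 46.9 × 5.7^2.47 = 3453 ft³/s

3450 ft³/s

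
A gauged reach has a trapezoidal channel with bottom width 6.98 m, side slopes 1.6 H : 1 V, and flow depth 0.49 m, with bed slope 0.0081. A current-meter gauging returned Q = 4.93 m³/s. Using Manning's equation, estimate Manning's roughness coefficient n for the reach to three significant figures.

0.0396

A = (b + z·y)·y = (6.98 + 1.6×0.49)×0.49 = 3.804 m²
P = b + 2y√(1+z²) = 6.98 + 2×0.49×√(1+1.6²) = 8.829 m
R = A/P = 3.804/8.829 = 0.4309 m
n = (1/Q)·A·R^(2/3)·S^(1/2) = (1/4.93) × 3.804 × 0.5705 × 0.09000 = 0.03962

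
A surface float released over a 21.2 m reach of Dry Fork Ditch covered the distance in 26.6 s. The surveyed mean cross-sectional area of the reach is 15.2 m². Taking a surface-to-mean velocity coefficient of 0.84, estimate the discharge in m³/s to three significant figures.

10.2 m³/s

v_surface = L / t̄ = 21.2 / 26.6 = 0.7970 m/s
v_mean = 0.84 × 0.7970 = 0.6695 m/s
Q = A × v_mean = 15.2 × 0.6695 = 10.18 m³/s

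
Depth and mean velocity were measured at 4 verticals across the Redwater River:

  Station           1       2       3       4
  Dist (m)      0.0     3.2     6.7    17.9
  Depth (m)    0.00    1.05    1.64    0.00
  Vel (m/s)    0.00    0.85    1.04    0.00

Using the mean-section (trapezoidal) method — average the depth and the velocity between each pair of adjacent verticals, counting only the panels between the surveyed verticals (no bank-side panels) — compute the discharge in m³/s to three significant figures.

Panel 1-2: Δb = 3.2 m, d̄ = (0.00+1.05)/2 = 0.525, v̄ = (0.00+0.85)/2 = 0.425 → q = 3.2×0.525×0.425 = 0.7140 m³/s
Panel 2-3: Δb = 3.5 m, d̄ = (1.05+1.64)/2 = 1.345, v̄ = (0.85+1.04)/2 = 0.945 → q = 3.5×1.345×0.945 = 4.449 m³/s
Panel 3-4: Δb = 11.2 m, d̄ = (1.64+0.00)/2 = 0.82, v̄ = (1.04+0.00)/2 = 0.52 → q = 11.2×0.82×0.52 = 4.776 m³/s
Q = Σ q = 9.938 m³/s

9.94 m³/s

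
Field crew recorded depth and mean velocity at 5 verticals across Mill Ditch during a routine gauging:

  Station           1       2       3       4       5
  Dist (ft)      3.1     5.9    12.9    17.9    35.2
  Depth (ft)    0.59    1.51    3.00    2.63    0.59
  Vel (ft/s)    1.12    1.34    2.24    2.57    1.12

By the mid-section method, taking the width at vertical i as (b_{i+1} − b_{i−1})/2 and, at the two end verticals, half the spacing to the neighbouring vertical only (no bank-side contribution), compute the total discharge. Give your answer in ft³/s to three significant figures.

132 ft³/s

w_1 = (5.9 − 3.1)/2 = 1.4 ft; q_1 = 1.12 × 0.59 × 1.4 = 0.9251 ft³/s
w_2 = (12.9 − 3.1)/2 = 4.9 ft; q_2 = 1.34 × 1.51 × 4.9 = 9.915 ft³/s
w_3 = (17.9 − 5.9)/2 = 6 ft; q_3 = 2.24 × 3.00 × 6 = 40.32 ft³/s
w_4 = (35.2 − 12.9)/2 = 11.15 ft; q_4 = 2.57 × 2.63 × 11.15 = 75.36 ft³/s
w_5 = (35.2 − 17.9)/2 = 8.65 ft; q_5 = 1.12 × 0.59 × 8.65 = 5.716 ft³/s
Q = Σ qᵢ = 132.2 ft³/s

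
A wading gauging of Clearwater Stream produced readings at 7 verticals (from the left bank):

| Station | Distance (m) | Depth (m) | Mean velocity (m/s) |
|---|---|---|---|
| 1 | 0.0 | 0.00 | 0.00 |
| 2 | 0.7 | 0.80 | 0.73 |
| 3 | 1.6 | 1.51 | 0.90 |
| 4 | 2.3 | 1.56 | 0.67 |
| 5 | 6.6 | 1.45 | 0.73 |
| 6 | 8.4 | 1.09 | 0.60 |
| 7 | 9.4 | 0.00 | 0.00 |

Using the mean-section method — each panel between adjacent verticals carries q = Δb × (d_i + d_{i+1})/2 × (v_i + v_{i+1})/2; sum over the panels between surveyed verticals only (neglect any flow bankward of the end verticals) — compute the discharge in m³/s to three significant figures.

Panel 1-2: Δb = 0.7 m, d̄ = (0.00+0.80)/2 = 0.4, v̄ = (0.00+0.73)/2 = 0.365 → q = 0.7×0.4×0.365 = 0.1022 m³/s
Panel 2-3: Δb = 0.9 m, d̄ = (0.80+1.51)/2 = 1.155, v̄ = (0.73+0.90)/2 = 0.815 → q = 0.9×1.155×0.815 = 0.8472 m³/s
Panel 3-4: Δb = 0.7 m, d̄ = (1.51+1.56)/2 = 1.535, v̄ = (0.90+0.67)/2 = 0.785 → q = 0.7×1.535×0.785 = 0.8435 m³/s
Panel 4-5: Δb = 4.3 m, d̄ = (1.56+1.45)/2 = 1.505, v̄ = (0.67+0.73)/2 = 0.7 → q = 4.3×1.505×0.7 = 4.530 m³/s
Panel 5-6: Δb = 1.8 m, d̄ = (1.45+1.09)/2 = 1.27, v̄ = (0.73+0.60)/2 = 0.665 → q = 1.8×1.27×0.665 = 1.520 m³/s
Panel 6-7: Δb = 1 m, d̄ = (1.09+0.00)/2 = 0.545, v̄ = (0.60+0.00)/2 = 0.3 → q = 1×0.545×0.3 = 0.1635 m³/s
Q = Σ q = 8.007 m³/s

8.01 m³/s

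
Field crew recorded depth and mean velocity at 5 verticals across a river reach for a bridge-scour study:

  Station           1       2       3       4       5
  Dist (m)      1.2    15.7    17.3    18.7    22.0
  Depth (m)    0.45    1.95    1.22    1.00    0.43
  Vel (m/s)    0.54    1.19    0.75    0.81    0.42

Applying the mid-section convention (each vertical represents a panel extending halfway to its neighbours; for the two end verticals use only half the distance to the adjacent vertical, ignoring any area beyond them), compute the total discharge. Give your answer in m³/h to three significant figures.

86500 m³/h

w_1 = (15.7 − 1.2)/2 = 7.25 m; q_1 = 0.54 × 0.45 × 7.25 = 1.762 m³/s
w_2 = (17.3 − 1.2)/2 = 8.05 m; q_2 = 1.19 × 1.95 × 8.05 = 18.68 m³/s
w_3 = (18.7 − 15.7)/2 = 1.5 m; q_3 = 0.75 × 1.22 × 1.5 = 1.373 m³/s
w_4 = (22.0 − 17.3)/2 = 2.35 m; q_4 = 0.81 × 1.00 × 2.35 = 1.904 m³/s
w_5 = (22.0 − 18.7)/2 = 1.65 m; q_5 = 0.42 × 0.43 × 1.65 = 0.2980 m³/s
Q = Σ qᵢ = 24.02 m³/s
= 24.02 × 3600 = 86460 m³/h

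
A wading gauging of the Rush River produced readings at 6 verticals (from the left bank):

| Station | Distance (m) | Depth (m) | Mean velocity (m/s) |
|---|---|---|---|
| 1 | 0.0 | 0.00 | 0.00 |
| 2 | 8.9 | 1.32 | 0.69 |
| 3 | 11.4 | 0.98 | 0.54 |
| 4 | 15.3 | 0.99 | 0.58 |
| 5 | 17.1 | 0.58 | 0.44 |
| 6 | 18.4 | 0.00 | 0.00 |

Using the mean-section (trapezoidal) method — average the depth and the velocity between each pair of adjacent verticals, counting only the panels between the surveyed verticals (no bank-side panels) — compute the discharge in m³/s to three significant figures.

Panel 1-2: Δb = 8.9 m, d̄ = (0.00+1.32)/2 = 0.66, v̄ = (0.00+0.69)/2 = 0.345 → q = 8.9×0.66×0.345 = 2.027 m³/s
Panel 2-3: Δb = 2.5 m, d̄ = (1.32+0.98)/2 = 1.15, v̄ = (0.69+0.54)/2 = 0.615 → q = 2.5×1.15×0.615 = 1.768 m³/s
Panel 3-4: Δb = 3.9 m, d̄ = (0.98+0.99)/2 = 0.985, v̄ = (0.54+0.58)/2 = 0.56 → q = 3.9×0.985×0.56 = 2.151 m³/s
Panel 4-5: Δb = 1.8 m, d̄ = (0.99+0.58)/2 = 0.785, v̄ = (0.58+0.44)/2 = 0.51 → q = 1.8×0.785×0.51 = 0.7206 m³/s
Panel 5-6: Δb = 1.3 m, d̄ = (0.58+0.00)/2 = 0.29, v̄ = (0.44+0.00)/2 = 0.22 → q = 1.3×0.29×0.22 = 0.08294 m³/s
Q = Σ q = 6.749 m³/s

6.75 m³/s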